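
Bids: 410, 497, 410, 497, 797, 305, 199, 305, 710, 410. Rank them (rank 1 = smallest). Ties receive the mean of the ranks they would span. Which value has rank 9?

Sorted (ascending): 199, 305, 305, 410, 410, 410, 497, 497, 710, 797
The 2 values of 305 occupy positions 2–3 → average rank (2+3)/2 = 2.5.
The 3 values of 410 occupy positions 4–6 → average rank 5.
The 2 values of 497 occupy positions 7–8 → average rank (7+8)/2 = 7.5.
Rank 9 → value 710.

710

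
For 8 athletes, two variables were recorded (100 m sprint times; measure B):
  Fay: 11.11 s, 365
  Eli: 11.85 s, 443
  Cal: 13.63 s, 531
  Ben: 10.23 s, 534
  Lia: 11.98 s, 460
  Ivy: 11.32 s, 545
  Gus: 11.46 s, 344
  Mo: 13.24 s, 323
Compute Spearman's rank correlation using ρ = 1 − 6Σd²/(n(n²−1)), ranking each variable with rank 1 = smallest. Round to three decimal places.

-0.286

Ranks of variable 1: 2, 5, 8, 1, 6, 3, 4, 7
Ranks of variable 2: 3, 4, 6, 7, 5, 8, 2, 1
d = r₁ − r₂: -1, 1, 2, -6, 1, -5, 2, 6
d²: 1, 1, 4, 36, 1, 25, 4, 36; Σd² = 108
ρ = 1 − 6·108/(8·63) = 1 − 648/504 = -0.286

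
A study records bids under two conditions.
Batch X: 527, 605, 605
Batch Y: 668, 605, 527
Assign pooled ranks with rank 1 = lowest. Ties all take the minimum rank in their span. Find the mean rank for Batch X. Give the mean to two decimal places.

2.33

Sorted (ascending): 527, 527, 605, 605, 605, 668
The 2 values of 527 occupy positions 1–2 → each gets rank 1.
The 3 values of 605 occupy positions 3–5 → each gets rank 3.
Batch X values → pooled ranks: 527→1, 605→3, 605→3
Mean rank = (1 + 3 + 3) / 3 = 2.33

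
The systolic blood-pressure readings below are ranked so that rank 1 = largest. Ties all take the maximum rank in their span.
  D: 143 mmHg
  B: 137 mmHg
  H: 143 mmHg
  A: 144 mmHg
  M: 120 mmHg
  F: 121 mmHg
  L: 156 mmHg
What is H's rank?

Sorted (descending): 156, 144, 143, 143, 137, 121, 120
The 2 values of 143 occupy positions 3–4 → each gets rank 4.
H has value 143 mmHg → rank 4.

4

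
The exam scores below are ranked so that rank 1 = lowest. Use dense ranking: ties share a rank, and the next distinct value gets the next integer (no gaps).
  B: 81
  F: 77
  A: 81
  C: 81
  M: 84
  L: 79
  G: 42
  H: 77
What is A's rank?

Sorted (ascending): 42, 77, 77, 79, 81, 81, 81, 84
The 2 values of 77 share dense rank 2.
The 3 values of 81 share dense rank 4.
Remaining distinct values take the next consecutive integers.
A has value 81 → rank 4.

4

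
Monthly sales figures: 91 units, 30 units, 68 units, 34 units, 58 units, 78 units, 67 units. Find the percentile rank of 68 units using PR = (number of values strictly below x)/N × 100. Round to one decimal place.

N = 7.
Strictly below 68: 4. Equal to 68: 1.
PR = 4/7 × 100 = 57.1

57.1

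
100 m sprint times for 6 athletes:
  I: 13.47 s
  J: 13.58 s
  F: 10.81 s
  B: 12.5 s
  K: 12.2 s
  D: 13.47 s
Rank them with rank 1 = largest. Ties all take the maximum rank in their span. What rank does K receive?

Sorted (descending): 13.58, 13.47, 13.47, 12.5, 12.2, 10.81
The 2 values of 13.47 occupy positions 2–3 → each gets rank 3.
K has value 12.2 s → rank 5.

5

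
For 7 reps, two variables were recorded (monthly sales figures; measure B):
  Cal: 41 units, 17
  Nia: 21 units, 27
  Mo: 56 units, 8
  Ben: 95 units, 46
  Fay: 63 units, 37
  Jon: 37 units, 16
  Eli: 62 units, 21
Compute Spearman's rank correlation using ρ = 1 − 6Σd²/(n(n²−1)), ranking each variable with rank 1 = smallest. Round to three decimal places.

0.536

Ranks of variable 1: 3, 1, 4, 7, 6, 2, 5
Ranks of variable 2: 3, 5, 1, 7, 6, 2, 4
d = r₁ − r₂: 0, -4, 3, 0, 0, 0, 1
d²: 0, 16, 9, 0, 0, 0, 1; Σd² = 26
ρ = 1 − 6·26/(7·48) = 1 − 156/336 = 0.536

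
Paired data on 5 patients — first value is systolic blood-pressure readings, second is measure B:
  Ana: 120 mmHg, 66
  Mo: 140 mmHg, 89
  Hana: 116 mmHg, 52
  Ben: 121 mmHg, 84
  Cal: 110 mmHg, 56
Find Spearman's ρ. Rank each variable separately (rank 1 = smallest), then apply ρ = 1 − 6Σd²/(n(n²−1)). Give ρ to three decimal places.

Ranks of variable 1: 3, 5, 2, 4, 1
Ranks of variable 2: 3, 5, 1, 4, 2
d = r₁ − r₂: 0, 0, 1, 0, -1
d²: 0, 0, 1, 0, 1; Σd² = 2
ρ = 1 − 6·2/(5·24) = 1 − 12/120 = 0.900

0.900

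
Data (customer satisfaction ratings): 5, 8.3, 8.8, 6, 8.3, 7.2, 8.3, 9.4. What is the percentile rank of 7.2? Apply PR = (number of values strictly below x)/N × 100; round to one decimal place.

N = 8.
Strictly below 7.2: 2. Equal to 7.2: 1.
PR = 2/8 × 100 = 25.0

25.0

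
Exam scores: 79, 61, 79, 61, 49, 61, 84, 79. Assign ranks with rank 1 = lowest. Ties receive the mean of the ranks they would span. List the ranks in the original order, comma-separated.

Sorted (ascending): 49, 61, 61, 61, 79, 79, 79, 84
The 3 values of 61 occupy positions 2–4 → average rank 3.
The 3 values of 79 occupy positions 5–7 → average rank 6.

6, 3, 6, 3, 1, 3, 8, 6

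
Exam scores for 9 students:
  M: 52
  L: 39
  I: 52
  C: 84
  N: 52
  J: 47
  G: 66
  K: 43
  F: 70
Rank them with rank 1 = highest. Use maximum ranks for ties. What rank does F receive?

2

Sorted (descending): 84, 70, 66, 52, 52, 52, 47, 43, 39
The 3 values of 52 occupy positions 4–6 → each gets rank 6.
F has value 70 → rank 2.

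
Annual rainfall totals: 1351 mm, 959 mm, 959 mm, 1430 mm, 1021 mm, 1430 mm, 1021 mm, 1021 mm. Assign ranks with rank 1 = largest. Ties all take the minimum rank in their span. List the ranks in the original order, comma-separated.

3, 7, 7, 1, 4, 1, 4, 4

Sorted (descending): 1430, 1430, 1351, 1021, 1021, 1021, 959, 959
The 2 values of 1430 occupy positions 1–2 → each gets rank 1.
The 3 values of 1021 occupy positions 4–6 → each gets rank 4.
The 2 values of 959 occupy positions 7–8 → each gets rank 7.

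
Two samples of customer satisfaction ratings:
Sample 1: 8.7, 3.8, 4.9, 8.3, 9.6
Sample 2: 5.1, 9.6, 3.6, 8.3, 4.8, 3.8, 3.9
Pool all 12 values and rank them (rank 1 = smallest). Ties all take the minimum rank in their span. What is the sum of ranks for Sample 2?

Sorted (ascending): 3.6, 3.8, 3.8, 3.9, 4.8, 4.9, 5.1, 8.3, 8.3, 8.7, 9.6, 9.6
The 2 values of 3.8 occupy positions 2–3 → each gets rank 2.
The 2 values of 8.3 occupy positions 8–9 → each gets rank 8.
The 2 values of 9.6 occupy positions 11–12 → each gets rank 11.
Sample 2 values → pooled ranks: 5.1→7, 9.6→11, 3.6→1, 8.3→8, 4.8→5, 3.8→2, 3.9→4
Rank sum = 7 + 11 + 1 + 8 + 5 + 2 + 4 = 38

38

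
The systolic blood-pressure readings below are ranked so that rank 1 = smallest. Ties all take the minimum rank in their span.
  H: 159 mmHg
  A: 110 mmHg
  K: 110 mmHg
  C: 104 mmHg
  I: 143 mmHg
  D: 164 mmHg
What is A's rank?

Sorted (ascending): 104, 110, 110, 143, 159, 164
The 2 values of 110 occupy positions 2–3 → each gets rank 2.
A has value 110 mmHg → rank 2.

2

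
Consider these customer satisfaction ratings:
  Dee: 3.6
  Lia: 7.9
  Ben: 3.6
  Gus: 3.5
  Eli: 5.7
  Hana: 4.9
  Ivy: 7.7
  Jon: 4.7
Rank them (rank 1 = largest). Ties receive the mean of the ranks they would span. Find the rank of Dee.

6.5

Sorted (descending): 7.9, 7.7, 5.7, 4.9, 4.7, 3.6, 3.6, 3.5
The 2 values of 3.6 occupy positions 6–7 → average rank (6+7)/2 = 6.5.
Dee has value 3.6 → rank 6.5.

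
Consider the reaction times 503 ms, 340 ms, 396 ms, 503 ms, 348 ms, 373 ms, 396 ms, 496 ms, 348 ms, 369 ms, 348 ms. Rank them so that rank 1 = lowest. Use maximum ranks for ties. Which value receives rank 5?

Sorted (ascending): 340, 348, 348, 348, 369, 373, 396, 396, 496, 503, 503
The 3 values of 348 occupy positions 2–4 → each gets rank 4.
The 2 values of 396 occupy positions 7–8 → each gets rank 8.
The 2 values of 503 occupy positions 10–11 → each gets rank 11.
Rank 5 → value 369.

369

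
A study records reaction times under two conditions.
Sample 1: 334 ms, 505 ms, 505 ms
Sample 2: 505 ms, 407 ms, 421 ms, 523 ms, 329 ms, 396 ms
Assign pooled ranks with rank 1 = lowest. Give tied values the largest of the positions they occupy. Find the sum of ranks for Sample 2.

30

Sorted (ascending): 329, 334, 396, 407, 421, 505, 505, 505, 523
The 3 values of 505 occupy positions 6–8 → each gets rank 8.
Sample 2 values → pooled ranks: 505→8, 407→4, 421→5, 523→9, 329→1, 396→3
Rank sum = 8 + 4 + 5 + 9 + 1 + 3 = 30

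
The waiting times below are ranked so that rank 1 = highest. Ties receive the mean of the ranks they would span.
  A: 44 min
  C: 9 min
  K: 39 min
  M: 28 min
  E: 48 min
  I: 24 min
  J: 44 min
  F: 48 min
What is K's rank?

Sorted (descending): 48, 48, 44, 44, 39, 28, 24, 9
The 2 values of 48 occupy positions 1–2 → average rank (1+2)/2 = 1.5.
The 2 values of 44 occupy positions 3–4 → average rank (3+4)/2 = 3.5.
K has value 39 min → rank 5.

5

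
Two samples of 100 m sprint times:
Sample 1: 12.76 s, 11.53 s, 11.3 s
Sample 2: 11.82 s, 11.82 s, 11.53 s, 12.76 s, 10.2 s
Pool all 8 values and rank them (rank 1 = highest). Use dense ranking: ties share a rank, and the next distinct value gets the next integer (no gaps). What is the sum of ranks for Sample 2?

13

Sorted (descending): 12.76, 12.76, 11.82, 11.82, 11.53, 11.53, 11.3, 10.2
The 2 values of 12.76 share dense rank 1.
The 2 values of 11.82 share dense rank 2.
The 2 values of 11.53 share dense rank 3.
Remaining distinct values take the next consecutive integers.
Sample 2 values → pooled ranks: 11.82→2, 11.82→2, 11.53→3, 12.76→1, 10.2→5
Rank sum = 2 + 2 + 3 + 1 + 5 = 13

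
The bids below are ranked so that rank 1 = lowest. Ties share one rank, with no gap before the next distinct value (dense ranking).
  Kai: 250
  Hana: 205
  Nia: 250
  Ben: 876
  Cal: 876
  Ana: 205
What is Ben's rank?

Sorted (ascending): 205, 205, 250, 250, 876, 876
The 2 values of 205 share dense rank 1.
The 2 values of 250 share dense rank 2.
The 2 values of 876 share dense rank 3.
Ben has value 876 → rank 3.

3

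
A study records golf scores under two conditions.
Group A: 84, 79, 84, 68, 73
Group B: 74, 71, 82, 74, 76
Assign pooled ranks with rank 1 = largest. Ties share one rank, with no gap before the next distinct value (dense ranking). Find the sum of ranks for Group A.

19

Sorted (descending): 84, 84, 82, 79, 76, 74, 74, 73, 71, 68
The 2 values of 84 share dense rank 1.
The 2 values of 74 share dense rank 5.
Remaining distinct values take the next consecutive integers.
Group A values → pooled ranks: 84→1, 79→3, 84→1, 68→8, 73→6
Rank sum = 1 + 3 + 1 + 8 + 6 = 19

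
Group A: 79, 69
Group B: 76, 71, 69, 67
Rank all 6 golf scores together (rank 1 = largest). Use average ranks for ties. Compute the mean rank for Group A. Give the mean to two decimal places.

2.75

Sorted (descending): 79, 76, 71, 69, 69, 67
The 2 values of 69 occupy positions 4–5 → average rank (4+5)/2 = 4.5.
Group A values → pooled ranks: 79→1, 69→4.5
Mean rank = (1 + 4.5) / 2 = 2.75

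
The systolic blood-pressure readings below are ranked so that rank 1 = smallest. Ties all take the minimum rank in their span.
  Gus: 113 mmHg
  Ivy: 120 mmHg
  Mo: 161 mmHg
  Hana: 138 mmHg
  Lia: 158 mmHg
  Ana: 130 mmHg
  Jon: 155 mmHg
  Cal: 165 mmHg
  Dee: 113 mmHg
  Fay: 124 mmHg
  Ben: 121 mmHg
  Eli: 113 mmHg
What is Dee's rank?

1

Sorted (ascending): 113, 113, 113, 120, 121, 124, 130, 138, 155, 158, 161, 165
The 3 values of 113 occupy positions 1–3 → each gets rank 1.
Dee has value 113 mmHg → rank 1.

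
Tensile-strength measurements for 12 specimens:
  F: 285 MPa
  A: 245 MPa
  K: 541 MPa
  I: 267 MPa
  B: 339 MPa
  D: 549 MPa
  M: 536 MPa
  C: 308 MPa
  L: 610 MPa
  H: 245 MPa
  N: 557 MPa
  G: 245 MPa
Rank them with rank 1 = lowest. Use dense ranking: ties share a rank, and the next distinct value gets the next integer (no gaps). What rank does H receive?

Sorted (ascending): 245, 245, 245, 267, 285, 308, 339, 536, 541, 549, 557, 610
The 3 values of 245 share dense rank 1.
Remaining distinct values take the next consecutive integers.
H has value 245 MPa → rank 1.

1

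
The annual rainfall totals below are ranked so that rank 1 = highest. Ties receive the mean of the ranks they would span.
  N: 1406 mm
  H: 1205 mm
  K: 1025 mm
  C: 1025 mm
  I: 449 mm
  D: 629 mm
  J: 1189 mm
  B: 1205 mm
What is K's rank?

5.5

Sorted (descending): 1406, 1205, 1205, 1189, 1025, 1025, 629, 449
The 2 values of 1205 occupy positions 2–3 → average rank (2+3)/2 = 2.5.
The 2 values of 1025 occupy positions 5–6 → average rank (5+6)/2 = 5.5.
K has value 1025 mm → rank 5.5.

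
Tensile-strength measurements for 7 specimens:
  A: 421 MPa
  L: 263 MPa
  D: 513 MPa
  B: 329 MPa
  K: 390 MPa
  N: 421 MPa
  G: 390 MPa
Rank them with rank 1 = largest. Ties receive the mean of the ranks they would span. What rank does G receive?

Sorted (descending): 513, 421, 421, 390, 390, 329, 263
The 2 values of 421 occupy positions 2–3 → average rank (2+3)/2 = 2.5.
The 2 values of 390 occupy positions 4–5 → average rank (4+5)/2 = 4.5.
G has value 390 MPa → rank 4.5.

4.5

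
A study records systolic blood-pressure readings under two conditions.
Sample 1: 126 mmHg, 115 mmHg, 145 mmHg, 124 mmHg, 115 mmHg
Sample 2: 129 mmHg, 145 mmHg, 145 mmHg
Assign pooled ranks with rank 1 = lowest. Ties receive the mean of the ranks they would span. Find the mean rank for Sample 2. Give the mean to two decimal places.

6.33

Sorted (ascending): 115, 115, 124, 126, 129, 145, 145, 145
The 2 values of 115 occupy positions 1–2 → average rank (1+2)/2 = 1.5.
The 3 values of 145 occupy positions 6–8 → average rank 7.
Sample 2 values → pooled ranks: 129→5, 145→7, 145→7
Mean rank = (5 + 7 + 7) / 3 = 6.33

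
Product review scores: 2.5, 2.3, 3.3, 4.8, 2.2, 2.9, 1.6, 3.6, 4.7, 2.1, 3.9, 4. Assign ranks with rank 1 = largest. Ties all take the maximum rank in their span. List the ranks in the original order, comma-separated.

8, 9, 6, 1, 10, 7, 12, 5, 2, 11, 4, 3

Sorted (descending): 4.8, 4.7, 4, 3.9, 3.6, 3.3, 2.9, 2.5, 2.3, 2.2, 2.1, 1.6
No ties — each value takes its position as its rank.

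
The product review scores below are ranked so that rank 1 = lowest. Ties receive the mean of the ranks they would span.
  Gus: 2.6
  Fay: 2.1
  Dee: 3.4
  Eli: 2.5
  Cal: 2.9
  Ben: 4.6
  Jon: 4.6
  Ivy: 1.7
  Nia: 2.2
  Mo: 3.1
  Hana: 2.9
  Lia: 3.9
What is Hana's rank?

Sorted (ascending): 1.7, 2.1, 2.2, 2.5, 2.6, 2.9, 2.9, 3.1, 3.4, 3.9, 4.6, 4.6
The 2 values of 2.9 occupy positions 6–7 → average rank (6+7)/2 = 6.5.
The 2 values of 4.6 occupy positions 11–12 → average rank (11+12)/2 = 11.5.
Hana has value 2.9 → rank 6.5.

6.5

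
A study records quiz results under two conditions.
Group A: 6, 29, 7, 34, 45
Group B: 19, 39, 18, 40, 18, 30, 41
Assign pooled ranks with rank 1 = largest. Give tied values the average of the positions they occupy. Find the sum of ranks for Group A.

36

Sorted (descending): 45, 41, 40, 39, 34, 30, 29, 19, 18, 18, 7, 6
The 2 values of 18 occupy positions 9–10 → average rank (9+10)/2 = 9.5.
Group A values → pooled ranks: 6→12, 29→7, 7→11, 34→5, 45→1
Rank sum = 12 + 7 + 11 + 5 + 1 = 36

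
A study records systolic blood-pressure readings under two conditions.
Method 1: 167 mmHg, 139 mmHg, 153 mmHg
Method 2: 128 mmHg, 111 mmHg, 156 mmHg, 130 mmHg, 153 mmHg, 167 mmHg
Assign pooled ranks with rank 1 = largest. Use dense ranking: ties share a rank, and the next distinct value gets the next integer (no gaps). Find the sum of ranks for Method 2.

24

Sorted (descending): 167, 167, 156, 153, 153, 139, 130, 128, 111
The 2 values of 167 share dense rank 1.
The 2 values of 153 share dense rank 3.
Remaining distinct values take the next consecutive integers.
Method 2 values → pooled ranks: 128→6, 111→7, 156→2, 130→5, 153→3, 167→1
Rank sum = 6 + 7 + 2 + 5 + 3 + 1 = 24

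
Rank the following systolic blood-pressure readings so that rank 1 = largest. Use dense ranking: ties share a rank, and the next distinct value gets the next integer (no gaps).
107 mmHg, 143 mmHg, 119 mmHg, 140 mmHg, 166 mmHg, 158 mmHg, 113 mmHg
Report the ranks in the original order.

7, 3, 5, 4, 1, 2, 6

Sorted (descending): 166, 158, 143, 140, 119, 113, 107
No ties — each value takes its position as its rank.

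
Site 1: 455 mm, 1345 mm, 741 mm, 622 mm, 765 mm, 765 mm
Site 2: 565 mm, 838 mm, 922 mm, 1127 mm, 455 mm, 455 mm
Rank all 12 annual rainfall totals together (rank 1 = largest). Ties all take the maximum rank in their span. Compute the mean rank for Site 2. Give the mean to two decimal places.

Sorted (descending): 1345, 1127, 922, 838, 765, 765, 741, 622, 565, 455, 455, 455
The 2 values of 765 occupy positions 5–6 → each gets rank 6.
The 3 values of 455 occupy positions 10–12 → each gets rank 12.
Site 2 values → pooled ranks: 565→9, 838→4, 922→3, 1127→2, 455→12, 455→12
Mean rank = (9 + 4 + 3 + 2 + 12 + 12) / 6 = 7.00

7.00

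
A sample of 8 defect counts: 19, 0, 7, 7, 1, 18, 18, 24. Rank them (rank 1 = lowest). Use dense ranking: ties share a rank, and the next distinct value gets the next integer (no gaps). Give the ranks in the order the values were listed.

5, 1, 3, 3, 2, 4, 4, 6

Sorted (ascending): 0, 1, 7, 7, 18, 18, 19, 24
The 2 values of 7 share dense rank 3.
The 2 values of 18 share dense rank 4.
Remaining distinct values take the next consecutive integers.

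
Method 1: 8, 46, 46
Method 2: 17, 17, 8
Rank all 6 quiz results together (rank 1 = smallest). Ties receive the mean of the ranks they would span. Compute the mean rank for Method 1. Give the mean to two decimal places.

Sorted (ascending): 8, 8, 17, 17, 46, 46
The 2 values of 8 occupy positions 1–2 → average rank (1+2)/2 = 1.5.
The 2 values of 17 occupy positions 3–4 → average rank (3+4)/2 = 3.5.
The 2 values of 46 occupy positions 5–6 → average rank (5+6)/2 = 5.5.
Method 1 values → pooled ranks: 8→1.5, 46→5.5, 46→5.5
Mean rank = (1.5 + 5.5 + 5.5) / 3 = 4.17

4.17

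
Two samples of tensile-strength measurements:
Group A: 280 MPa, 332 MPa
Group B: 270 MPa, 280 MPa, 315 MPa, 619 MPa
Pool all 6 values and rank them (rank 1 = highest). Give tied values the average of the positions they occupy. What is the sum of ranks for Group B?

14.5

Sorted (descending): 619, 332, 315, 280, 280, 270
The 2 values of 280 occupy positions 4–5 → average rank (4+5)/2 = 4.5.
Group B values → pooled ranks: 270→6, 280→4.5, 315→3, 619→1
Rank sum = 6 + 4.5 + 3 + 1 = 14.5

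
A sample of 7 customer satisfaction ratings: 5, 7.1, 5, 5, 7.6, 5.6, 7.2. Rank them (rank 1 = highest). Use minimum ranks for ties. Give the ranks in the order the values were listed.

5, 3, 5, 5, 1, 4, 2

Sorted (descending): 7.6, 7.2, 7.1, 5.6, 5, 5, 5
The 3 values of 5 occupy positions 5–7 → each gets rank 5.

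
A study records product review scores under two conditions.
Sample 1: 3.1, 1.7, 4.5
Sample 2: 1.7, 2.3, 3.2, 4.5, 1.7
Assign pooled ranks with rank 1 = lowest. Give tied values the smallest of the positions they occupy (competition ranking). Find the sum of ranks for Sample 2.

Sorted (ascending): 1.7, 1.7, 1.7, 2.3, 3.1, 3.2, 4.5, 4.5
The 3 values of 1.7 occupy positions 1–3 → each gets rank 1.
The 2 values of 4.5 occupy positions 7–8 → each gets rank 7.
Sample 2 values → pooled ranks: 1.7→1, 2.3→4, 3.2→6, 4.5→7, 1.7→1
Rank sum = 1 + 4 + 6 + 7 + 1 = 19

19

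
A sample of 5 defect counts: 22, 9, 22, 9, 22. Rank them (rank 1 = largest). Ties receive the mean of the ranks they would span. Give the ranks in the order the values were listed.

Sorted (descending): 22, 22, 22, 9, 9
The 3 values of 22 occupy positions 1–3 → average rank 2.
The 2 values of 9 occupy positions 4–5 → average rank (4+5)/2 = 4.5.

2, 4.5, 2, 4.5, 2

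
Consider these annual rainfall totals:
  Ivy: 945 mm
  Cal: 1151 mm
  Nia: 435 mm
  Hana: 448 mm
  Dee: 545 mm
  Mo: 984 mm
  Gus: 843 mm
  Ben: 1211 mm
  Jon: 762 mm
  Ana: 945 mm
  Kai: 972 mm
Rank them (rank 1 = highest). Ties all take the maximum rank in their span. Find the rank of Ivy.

Sorted (descending): 1211, 1151, 984, 972, 945, 945, 843, 762, 545, 448, 435
The 2 values of 945 occupy positions 5–6 → each gets rank 6.
Ivy has value 945 mm → rank 6.

6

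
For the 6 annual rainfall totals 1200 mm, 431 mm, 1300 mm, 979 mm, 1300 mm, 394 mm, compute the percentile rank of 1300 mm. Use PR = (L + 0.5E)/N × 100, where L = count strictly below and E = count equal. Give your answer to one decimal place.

83.3

N = 6.
Strictly below 1300: 4. Equal to 1300: 2.
PR = (4 + 0.5·2)/6 × 100 = 83.3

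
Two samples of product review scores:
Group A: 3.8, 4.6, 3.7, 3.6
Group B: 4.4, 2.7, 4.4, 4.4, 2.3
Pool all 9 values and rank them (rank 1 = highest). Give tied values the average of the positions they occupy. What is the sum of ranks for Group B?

26

Sorted (descending): 4.6, 4.4, 4.4, 4.4, 3.8, 3.7, 3.6, 2.7, 2.3
The 3 values of 4.4 occupy positions 2–4 → average rank 3.
Group B values → pooled ranks: 4.4→3, 2.7→8, 4.4→3, 4.4→3, 2.3→9
Rank sum = 3 + 8 + 3 + 3 + 9 = 26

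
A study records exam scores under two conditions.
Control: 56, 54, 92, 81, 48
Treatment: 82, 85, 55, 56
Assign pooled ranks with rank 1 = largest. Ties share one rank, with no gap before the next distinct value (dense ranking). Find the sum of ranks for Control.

Sorted (descending): 92, 85, 82, 81, 56, 56, 55, 54, 48
The 2 values of 56 share dense rank 5.
Remaining distinct values take the next consecutive integers.
Control values → pooled ranks: 56→5, 54→7, 92→1, 81→4, 48→8
Rank sum = 5 + 7 + 1 + 4 + 8 = 25

25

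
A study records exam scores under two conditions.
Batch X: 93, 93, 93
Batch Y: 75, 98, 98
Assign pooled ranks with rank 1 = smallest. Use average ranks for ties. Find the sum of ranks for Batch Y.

Sorted (ascending): 75, 93, 93, 93, 98, 98
The 3 values of 93 occupy positions 2–4 → average rank 3.
The 2 values of 98 occupy positions 5–6 → average rank (5+6)/2 = 5.5.
Batch Y values → pooled ranks: 75→1, 98→5.5, 98→5.5
Rank sum = 1 + 5.5 + 5.5 = 12

12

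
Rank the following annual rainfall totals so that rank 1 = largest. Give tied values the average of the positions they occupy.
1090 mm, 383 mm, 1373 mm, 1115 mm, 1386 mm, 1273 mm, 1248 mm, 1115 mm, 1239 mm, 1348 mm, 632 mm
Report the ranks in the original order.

9, 11, 2, 7.5, 1, 4, 5, 7.5, 6, 3, 10

Sorted (descending): 1386, 1373, 1348, 1273, 1248, 1239, 1115, 1115, 1090, 632, 383
The 2 values of 1115 occupy positions 7–8 → average rank (7+8)/2 = 7.5.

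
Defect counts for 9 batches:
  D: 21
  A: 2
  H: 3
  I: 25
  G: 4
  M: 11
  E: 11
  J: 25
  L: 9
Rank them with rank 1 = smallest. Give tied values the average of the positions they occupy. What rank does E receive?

5.5

Sorted (ascending): 2, 3, 4, 9, 11, 11, 21, 25, 25
The 2 values of 11 occupy positions 5–6 → average rank (5+6)/2 = 5.5.
The 2 values of 25 occupy positions 8–9 → average rank (8+9)/2 = 8.5.
E has value 11 → rank 5.5.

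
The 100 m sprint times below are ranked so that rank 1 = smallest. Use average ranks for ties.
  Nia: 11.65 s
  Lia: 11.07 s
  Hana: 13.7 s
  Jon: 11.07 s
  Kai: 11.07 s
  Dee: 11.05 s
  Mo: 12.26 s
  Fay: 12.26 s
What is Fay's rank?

6.5

Sorted (ascending): 11.05, 11.07, 11.07, 11.07, 11.65, 12.26, 12.26, 13.7
The 3 values of 11.07 occupy positions 2–4 → average rank 3.
The 2 values of 12.26 occupy positions 6–7 → average rank (6+7)/2 = 6.5.
Fay has value 12.26 s → rank 6.5.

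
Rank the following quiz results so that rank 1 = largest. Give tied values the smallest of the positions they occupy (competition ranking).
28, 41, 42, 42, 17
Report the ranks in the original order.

4, 3, 1, 1, 5

Sorted (descending): 42, 42, 41, 28, 17
The 2 values of 42 occupy positions 1–2 → each gets rank 1.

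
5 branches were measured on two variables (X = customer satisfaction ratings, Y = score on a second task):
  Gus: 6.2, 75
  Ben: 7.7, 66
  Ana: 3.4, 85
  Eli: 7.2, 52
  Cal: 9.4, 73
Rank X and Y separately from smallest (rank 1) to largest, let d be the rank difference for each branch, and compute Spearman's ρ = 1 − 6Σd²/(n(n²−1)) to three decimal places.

-0.600

Ranks of variable 1: 2, 4, 1, 3, 5
Ranks of variable 2: 4, 2, 5, 1, 3
d = r₁ − r₂: -2, 2, -4, 2, 2
d²: 4, 4, 16, 4, 4; Σd² = 32
ρ = 1 − 6·32/(5·24) = 1 − 192/120 = -0.600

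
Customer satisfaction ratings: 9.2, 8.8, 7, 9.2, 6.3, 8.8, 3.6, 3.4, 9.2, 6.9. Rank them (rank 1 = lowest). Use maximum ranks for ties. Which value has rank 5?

Sorted (ascending): 3.4, 3.6, 6.3, 6.9, 7, 8.8, 8.8, 9.2, 9.2, 9.2
The 2 values of 8.8 occupy positions 6–7 → each gets rank 7.
The 3 values of 9.2 occupy positions 8–10 → each gets rank 10.
Rank 5 → value 7.

7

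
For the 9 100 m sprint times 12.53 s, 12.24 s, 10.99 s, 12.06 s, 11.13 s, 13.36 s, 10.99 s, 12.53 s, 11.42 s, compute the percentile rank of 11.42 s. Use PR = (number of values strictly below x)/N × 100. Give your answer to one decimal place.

N = 9.
Strictly below 11.42: 3. Equal to 11.42: 1.
PR = 3/9 × 100 = 33.3

33.3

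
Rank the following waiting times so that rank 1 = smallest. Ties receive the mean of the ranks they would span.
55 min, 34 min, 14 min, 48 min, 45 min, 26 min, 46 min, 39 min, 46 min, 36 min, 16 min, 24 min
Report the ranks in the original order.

12, 5, 1, 11, 8, 4, 9.5, 7, 9.5, 6, 2, 3

Sorted (ascending): 14, 16, 24, 26, 34, 36, 39, 45, 46, 46, 48, 55
The 2 values of 46 occupy positions 9–10 → average rank (9+10)/2 = 9.5.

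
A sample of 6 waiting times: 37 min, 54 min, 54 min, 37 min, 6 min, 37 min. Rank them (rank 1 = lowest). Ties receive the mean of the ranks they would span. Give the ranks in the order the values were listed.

3, 5.5, 5.5, 3, 1, 3

Sorted (ascending): 6, 37, 37, 37, 54, 54
The 3 values of 37 occupy positions 2–4 → average rank 3.
The 2 values of 54 occupy positions 5–6 → average rank (5+6)/2 = 5.5.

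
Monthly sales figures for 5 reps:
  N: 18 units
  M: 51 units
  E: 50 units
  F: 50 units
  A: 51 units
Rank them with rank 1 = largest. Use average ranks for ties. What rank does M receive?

Sorted (descending): 51, 51, 50, 50, 18
The 2 values of 51 occupy positions 1–2 → average rank (1+2)/2 = 1.5.
The 2 values of 50 occupy positions 3–4 → average rank (3+4)/2 = 3.5.
M has value 51 units → rank 1.5.

1.5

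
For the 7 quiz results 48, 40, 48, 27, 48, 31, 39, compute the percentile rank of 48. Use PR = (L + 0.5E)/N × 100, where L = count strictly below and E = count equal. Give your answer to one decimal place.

78.6

N = 7.
Strictly below 48: 4. Equal to 48: 3.
PR = (4 + 0.5·3)/7 × 100 = 78.6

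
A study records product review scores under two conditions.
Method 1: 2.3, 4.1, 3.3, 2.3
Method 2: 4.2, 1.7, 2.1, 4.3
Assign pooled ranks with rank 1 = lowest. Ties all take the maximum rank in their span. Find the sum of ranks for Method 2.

18

Sorted (ascending): 1.7, 2.1, 2.3, 2.3, 3.3, 4.1, 4.2, 4.3
The 2 values of 2.3 occupy positions 3–4 → each gets rank 4.
Method 2 values → pooled ranks: 4.2→7, 1.7→1, 2.1→2, 4.3→8
Rank sum = 7 + 1 + 2 + 8 = 18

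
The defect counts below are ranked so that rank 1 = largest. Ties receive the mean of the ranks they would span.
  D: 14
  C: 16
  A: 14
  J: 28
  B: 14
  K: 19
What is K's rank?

Sorted (descending): 28, 19, 16, 14, 14, 14
The 3 values of 14 occupy positions 4–6 → average rank 5.
K has value 19 → rank 2.

2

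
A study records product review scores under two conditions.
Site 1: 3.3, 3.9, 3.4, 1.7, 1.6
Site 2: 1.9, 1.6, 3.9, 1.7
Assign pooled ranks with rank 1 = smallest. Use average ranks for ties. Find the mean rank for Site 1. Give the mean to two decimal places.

5.30

Sorted (ascending): 1.6, 1.6, 1.7, 1.7, 1.9, 3.3, 3.4, 3.9, 3.9
The 2 values of 1.6 occupy positions 1–2 → average rank (1+2)/2 = 1.5.
The 2 values of 1.7 occupy positions 3–4 → average rank (3+4)/2 = 3.5.
The 2 values of 3.9 occupy positions 8–9 → average rank (8+9)/2 = 8.5.
Site 1 values → pooled ranks: 3.3→6, 3.9→8.5, 3.4→7, 1.7→3.5, 1.6→1.5
Mean rank = (6 + 8.5 + 7 + 3.5 + 1.5) / 5 = 5.30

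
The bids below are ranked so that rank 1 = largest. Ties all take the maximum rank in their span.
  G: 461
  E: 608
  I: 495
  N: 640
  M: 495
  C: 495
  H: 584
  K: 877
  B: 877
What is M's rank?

Sorted (descending): 877, 877, 640, 608, 584, 495, 495, 495, 461
The 2 values of 877 occupy positions 1–2 → each gets rank 2.
The 3 values of 495 occupy positions 6–8 → each gets rank 8.
M has value 495 → rank 8.

8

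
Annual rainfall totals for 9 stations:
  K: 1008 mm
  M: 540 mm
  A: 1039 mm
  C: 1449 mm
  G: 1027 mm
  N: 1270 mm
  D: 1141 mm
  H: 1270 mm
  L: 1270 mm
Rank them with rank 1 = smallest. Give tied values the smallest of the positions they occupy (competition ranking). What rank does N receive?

Sorted (ascending): 540, 1008, 1027, 1039, 1141, 1270, 1270, 1270, 1449
The 3 values of 1270 occupy positions 6–8 → each gets rank 6.
N has value 1270 mm → rank 6.

6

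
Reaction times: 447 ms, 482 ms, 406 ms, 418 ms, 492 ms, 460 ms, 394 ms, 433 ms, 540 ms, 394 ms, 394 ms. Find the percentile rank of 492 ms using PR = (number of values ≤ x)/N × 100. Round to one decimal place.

N = 11.
Strictly below 492: 9. Equal to 492: 1.
PR = 10/11 × 100 = 90.9

90.9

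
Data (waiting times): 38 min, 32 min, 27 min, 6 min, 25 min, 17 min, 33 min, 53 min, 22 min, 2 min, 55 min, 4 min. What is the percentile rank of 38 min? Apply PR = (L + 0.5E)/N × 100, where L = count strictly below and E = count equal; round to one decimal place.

N = 12.
Strictly below 38: 9. Equal to 38: 1.
PR = (9 + 0.5·1)/12 × 100 = 79.2

79.2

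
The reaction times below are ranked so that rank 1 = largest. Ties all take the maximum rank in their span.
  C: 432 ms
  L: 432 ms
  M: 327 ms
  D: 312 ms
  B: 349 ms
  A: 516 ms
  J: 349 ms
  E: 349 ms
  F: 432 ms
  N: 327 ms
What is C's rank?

4

Sorted (descending): 516, 432, 432, 432, 349, 349, 349, 327, 327, 312
The 3 values of 432 occupy positions 2–4 → each gets rank 4.
The 3 values of 349 occupy positions 5–7 → each gets rank 7.
The 2 values of 327 occupy positions 8–9 → each gets rank 9.
C has value 432 ms → rank 4.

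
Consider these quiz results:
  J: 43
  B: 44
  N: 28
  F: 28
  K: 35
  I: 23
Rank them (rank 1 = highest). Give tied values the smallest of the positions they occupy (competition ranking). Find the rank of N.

4

Sorted (descending): 44, 43, 35, 28, 28, 23
The 2 values of 28 occupy positions 4–5 → each gets rank 4.
N has value 28 → rank 4.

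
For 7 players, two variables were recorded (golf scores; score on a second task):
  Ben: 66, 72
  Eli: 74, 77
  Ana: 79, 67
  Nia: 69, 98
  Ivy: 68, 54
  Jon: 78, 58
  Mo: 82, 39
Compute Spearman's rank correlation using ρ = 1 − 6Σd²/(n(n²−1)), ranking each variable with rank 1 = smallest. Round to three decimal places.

-0.429

Ranks of variable 1: 1, 4, 6, 3, 2, 5, 7
Ranks of variable 2: 5, 6, 4, 7, 2, 3, 1
d = r₁ − r₂: -4, -2, 2, -4, 0, 2, 6
d²: 16, 4, 4, 16, 0, 4, 36; Σd² = 80
ρ = 1 − 6·80/(7·48) = 1 − 480/336 = -0.429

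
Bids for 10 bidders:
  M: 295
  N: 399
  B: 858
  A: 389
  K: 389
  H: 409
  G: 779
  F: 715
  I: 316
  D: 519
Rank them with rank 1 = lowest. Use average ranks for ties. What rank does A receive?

3.5

Sorted (ascending): 295, 316, 389, 389, 399, 409, 519, 715, 779, 858
The 2 values of 389 occupy positions 3–4 → average rank (3+4)/2 = 3.5.
A has value 389 → rank 3.5.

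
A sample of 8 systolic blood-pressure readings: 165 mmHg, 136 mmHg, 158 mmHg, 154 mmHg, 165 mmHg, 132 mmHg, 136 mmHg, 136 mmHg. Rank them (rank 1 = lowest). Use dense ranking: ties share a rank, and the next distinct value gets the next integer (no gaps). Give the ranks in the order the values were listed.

Sorted (ascending): 132, 136, 136, 136, 154, 158, 165, 165
The 3 values of 136 share dense rank 2.
The 2 values of 165 share dense rank 5.
Remaining distinct values take the next consecutive integers.

5, 2, 4, 3, 5, 1, 2, 2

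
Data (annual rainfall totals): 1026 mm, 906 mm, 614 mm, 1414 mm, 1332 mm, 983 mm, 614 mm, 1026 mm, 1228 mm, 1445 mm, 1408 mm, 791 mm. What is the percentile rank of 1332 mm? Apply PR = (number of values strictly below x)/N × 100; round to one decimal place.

N = 12.
Strictly below 1332: 8. Equal to 1332: 1.
PR = 8/12 × 100 = 66.7

66.7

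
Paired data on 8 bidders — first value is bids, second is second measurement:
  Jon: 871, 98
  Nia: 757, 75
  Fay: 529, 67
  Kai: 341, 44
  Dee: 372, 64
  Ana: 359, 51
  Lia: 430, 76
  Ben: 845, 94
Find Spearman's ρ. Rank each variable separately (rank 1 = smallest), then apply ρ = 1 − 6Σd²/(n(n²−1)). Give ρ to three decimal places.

0.929

Ranks of variable 1: 8, 6, 5, 1, 3, 2, 4, 7
Ranks of variable 2: 8, 5, 4, 1, 3, 2, 6, 7
d = r₁ − r₂: 0, 1, 1, 0, 0, 0, -2, 0
d²: 0, 1, 1, 0, 0, 0, 4, 0; Σd² = 6
ρ = 1 − 6·6/(8·63) = 1 − 36/504 = 0.929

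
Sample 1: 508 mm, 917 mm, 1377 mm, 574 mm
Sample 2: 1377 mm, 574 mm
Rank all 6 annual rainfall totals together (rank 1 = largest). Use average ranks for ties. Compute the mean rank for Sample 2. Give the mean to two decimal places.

Sorted (descending): 1377, 1377, 917, 574, 574, 508
The 2 values of 1377 occupy positions 1–2 → average rank (1+2)/2 = 1.5.
The 2 values of 574 occupy positions 4–5 → average rank (4+5)/2 = 4.5.
Sample 2 values → pooled ranks: 1377→1.5, 574→4.5
Mean rank = (1.5 + 4.5) / 2 = 3.00

3.00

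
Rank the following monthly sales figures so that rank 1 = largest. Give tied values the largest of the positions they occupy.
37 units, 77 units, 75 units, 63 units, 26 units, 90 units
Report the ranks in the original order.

5, 2, 3, 4, 6, 1

Sorted (descending): 90, 77, 75, 63, 37, 26
No ties — each value takes its position as its rank.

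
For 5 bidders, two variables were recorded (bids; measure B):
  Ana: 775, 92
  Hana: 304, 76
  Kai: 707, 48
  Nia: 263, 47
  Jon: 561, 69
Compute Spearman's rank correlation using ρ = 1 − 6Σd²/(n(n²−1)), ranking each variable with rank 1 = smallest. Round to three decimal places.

0.600

Ranks of variable 1: 5, 2, 4, 1, 3
Ranks of variable 2: 5, 4, 2, 1, 3
d = r₁ − r₂: 0, -2, 2, 0, 0
d²: 0, 4, 4, 0, 0; Σd² = 8
ρ = 1 − 6·8/(5·24) = 1 − 48/120 = 0.600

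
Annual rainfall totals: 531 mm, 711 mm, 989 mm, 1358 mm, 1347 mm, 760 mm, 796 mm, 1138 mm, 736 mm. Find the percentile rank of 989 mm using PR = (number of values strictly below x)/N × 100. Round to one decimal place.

55.6

N = 9.
Strictly below 989: 5. Equal to 989: 1.
PR = 5/9 × 100 = 55.6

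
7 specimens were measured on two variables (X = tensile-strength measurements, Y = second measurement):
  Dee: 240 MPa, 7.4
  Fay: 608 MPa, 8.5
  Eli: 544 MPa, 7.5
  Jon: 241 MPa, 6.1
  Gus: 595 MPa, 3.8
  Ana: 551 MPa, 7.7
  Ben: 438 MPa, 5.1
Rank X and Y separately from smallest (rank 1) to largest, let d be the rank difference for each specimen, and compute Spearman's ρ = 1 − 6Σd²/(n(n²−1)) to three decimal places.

0.321

Ranks of variable 1: 1, 7, 4, 2, 6, 5, 3
Ranks of variable 2: 4, 7, 5, 3, 1, 6, 2
d = r₁ − r₂: -3, 0, -1, -1, 5, -1, 1
d²: 9, 0, 1, 1, 25, 1, 1; Σd² = 38
ρ = 1 − 6·38/(7·48) = 1 − 228/336 = 0.321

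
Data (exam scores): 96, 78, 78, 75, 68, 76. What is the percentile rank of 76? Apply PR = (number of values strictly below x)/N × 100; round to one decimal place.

N = 6.
Strictly below 76: 2. Equal to 76: 1.
PR = 2/6 × 100 = 33.3

33.3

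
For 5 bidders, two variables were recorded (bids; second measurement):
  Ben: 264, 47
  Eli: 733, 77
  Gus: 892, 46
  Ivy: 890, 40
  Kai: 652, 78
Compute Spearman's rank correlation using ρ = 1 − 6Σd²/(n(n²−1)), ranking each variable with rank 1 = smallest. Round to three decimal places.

Ranks of variable 1: 1, 3, 5, 4, 2
Ranks of variable 2: 3, 4, 2, 1, 5
d = r₁ − r₂: -2, -1, 3, 3, -3
d²: 4, 1, 9, 9, 9; Σd² = 32
ρ = 1 − 6·32/(5·24) = 1 − 192/120 = -0.600

-0.600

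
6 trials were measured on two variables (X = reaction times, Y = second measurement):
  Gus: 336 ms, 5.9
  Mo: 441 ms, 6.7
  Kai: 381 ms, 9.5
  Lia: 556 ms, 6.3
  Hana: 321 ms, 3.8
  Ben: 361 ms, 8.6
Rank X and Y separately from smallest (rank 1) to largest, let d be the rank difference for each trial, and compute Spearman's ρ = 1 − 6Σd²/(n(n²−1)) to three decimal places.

Ranks of variable 1: 2, 5, 4, 6, 1, 3
Ranks of variable 2: 2, 4, 6, 3, 1, 5
d = r₁ − r₂: 0, 1, -2, 3, 0, -2
d²: 0, 1, 4, 9, 0, 4; Σd² = 18
ρ = 1 − 6·18/(6·35) = 1 − 108/210 = 0.486

0.486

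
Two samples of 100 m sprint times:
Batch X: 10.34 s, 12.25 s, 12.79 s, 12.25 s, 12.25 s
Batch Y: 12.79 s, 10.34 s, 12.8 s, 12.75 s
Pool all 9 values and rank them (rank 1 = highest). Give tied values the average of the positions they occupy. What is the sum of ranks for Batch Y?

16

Sorted (descending): 12.8, 12.79, 12.79, 12.75, 12.25, 12.25, 12.25, 10.34, 10.34
The 2 values of 12.79 occupy positions 2–3 → average rank (2+3)/2 = 2.5.
The 3 values of 12.25 occupy positions 5–7 → average rank 6.
The 2 values of 10.34 occupy positions 8–9 → average rank (8+9)/2 = 8.5.
Batch Y values → pooled ranks: 12.79→2.5, 10.34→8.5, 12.8→1, 12.75→4
Rank sum = 2.5 + 8.5 + 1 + 4 = 16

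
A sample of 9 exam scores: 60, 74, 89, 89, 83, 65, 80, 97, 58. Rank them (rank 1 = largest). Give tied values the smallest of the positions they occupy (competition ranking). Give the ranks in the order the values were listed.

Sorted (descending): 97, 89, 89, 83, 80, 74, 65, 60, 58
The 2 values of 89 occupy positions 2–3 → each gets rank 2.

8, 6, 2, 2, 4, 7, 5, 1, 9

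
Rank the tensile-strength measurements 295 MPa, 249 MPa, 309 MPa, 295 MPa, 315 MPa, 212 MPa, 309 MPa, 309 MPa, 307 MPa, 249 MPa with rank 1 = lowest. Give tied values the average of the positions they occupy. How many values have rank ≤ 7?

6

Sorted (ascending): 212, 249, 249, 295, 295, 307, 309, 309, 309, 315
The 2 values of 249 occupy positions 2–3 → average rank (2+3)/2 = 2.5.
The 2 values of 295 occupy positions 4–5 → average rank (4+5)/2 = 4.5.
The 3 values of 309 occupy positions 7–9 → average rank 8.
Ranks ≤ 7: {1, 2.5, 2.5, 4.5, 4.5, 6} → 6 values.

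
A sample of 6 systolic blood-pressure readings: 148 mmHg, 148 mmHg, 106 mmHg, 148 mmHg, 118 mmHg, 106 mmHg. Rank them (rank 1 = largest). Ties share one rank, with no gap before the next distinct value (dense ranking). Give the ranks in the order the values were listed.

Sorted (descending): 148, 148, 148, 118, 106, 106
The 3 values of 148 share dense rank 1.
The 2 values of 106 share dense rank 3.
Remaining distinct values take the next consecutive integers.

1, 1, 3, 1, 2, 3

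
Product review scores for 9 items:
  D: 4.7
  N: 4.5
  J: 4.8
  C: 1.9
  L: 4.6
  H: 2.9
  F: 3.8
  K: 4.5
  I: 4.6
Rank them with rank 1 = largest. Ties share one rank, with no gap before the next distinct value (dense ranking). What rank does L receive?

Sorted (descending): 4.8, 4.7, 4.6, 4.6, 4.5, 4.5, 3.8, 2.9, 1.9
The 2 values of 4.6 share dense rank 3.
The 2 values of 4.5 share dense rank 4.
Remaining distinct values take the next consecutive integers.
L has value 4.6 → rank 3.

3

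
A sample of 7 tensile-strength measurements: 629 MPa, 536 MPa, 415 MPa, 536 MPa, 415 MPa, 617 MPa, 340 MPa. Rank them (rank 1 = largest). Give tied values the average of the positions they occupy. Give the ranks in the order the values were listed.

Sorted (descending): 629, 617, 536, 536, 415, 415, 340
The 2 values of 536 occupy positions 3–4 → average rank (3+4)/2 = 3.5.
The 2 values of 415 occupy positions 5–6 → average rank (5+6)/2 = 5.5.

1, 3.5, 5.5, 3.5, 5.5, 2, 7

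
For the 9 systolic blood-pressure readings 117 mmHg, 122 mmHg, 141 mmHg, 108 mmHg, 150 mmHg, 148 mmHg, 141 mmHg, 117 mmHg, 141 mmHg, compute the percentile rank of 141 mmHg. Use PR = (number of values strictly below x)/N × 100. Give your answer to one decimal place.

N = 9.
Strictly below 141: 4. Equal to 141: 3.
PR = 4/9 × 100 = 44.4

44.4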